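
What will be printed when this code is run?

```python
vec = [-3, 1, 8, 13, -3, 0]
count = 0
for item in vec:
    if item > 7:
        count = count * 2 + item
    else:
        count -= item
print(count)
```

item=-3: not >7, count = 0-(-3) = 3
item=1: not >7, count = 3-1 = 2
item=8: >7, count = 2*2+8 = 12
item=13: >7, count = 12*2+13 = 37
item=-3: not >7, count = 37-(-3) = 40
item=0: not >7, count = 40-0 = 40

40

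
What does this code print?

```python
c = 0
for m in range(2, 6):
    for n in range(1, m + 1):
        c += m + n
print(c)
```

m=2,n=1: c = 0+3 = 3
m=2,n=2: c = 3+4 = 7
m=3,n=1: c = 7+4 = 11
m=3,n=2: c = 11+5 = 16
m=3,n=3: c = 16+6 = 22
m=4,n=1: c = 22+5 = 27
m=4,n=2: c = 27+6 = 33
m=4,n=3: c = 33+7 = 40
m=4,n=4: c = 40+8 = 48
m=5,n=1: c = 48+6 = 54
m=5,n=2: c = 54+7 = 61
m=5,n=3: c = 61+8 = 69
m=5,n=4: c = 69+9 = 78
m=5,n=5: c = 78+10 = 88

88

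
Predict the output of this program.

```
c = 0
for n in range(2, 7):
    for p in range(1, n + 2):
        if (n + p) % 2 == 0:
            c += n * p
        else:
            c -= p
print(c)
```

n=2,p=1: odd sum, c = 0-1 = -1
n=2,p=2: even sum, c = (-1)+4 = 3
n=2,p=3: odd sum, c = 3-3 = 0
n=3,p=1: even sum, c = 0+3 = 3
n=3,p=2: odd sum, c = 3-2 = 1
n=3,p=3: even sum, c = 1+9 = 10
n=3,p=4: odd sum, c = 10-4 = 6
n=4,p=1: odd sum, c = 6-1 = 5
n=4,p=2: even sum, c = 5+8 = 13
n=4,p=3: odd sum, c = 13-3 = 10
n=4,p=4: even sum, c = 10+16 = 26
n=4,p=5: odd sum, c = 26-5 = 21
n=5,p=1: even sum, c = 21+5 = 26
n=5,p=2: odd sum, c = 26-2 = 24
n=5,p=3: even sum, c = 24+15 = 39
n=5,p=4: odd sum, c = 39-4 = 35
n=5,p=5: even sum, c = 35+25 = 60
n=5,p=6: odd sum, c = 60-6 = 54
n=6,p=1: odd sum, c = 54-1 = 53
n=6,p=2: even sum, c = 53+12 = 65
n=6,p=3: odd sum, c = 65-3 = 62
n=6,p=4: even sum, c = 62+24 = 86
n=6,p=5: odd sum, c = 86-5 = 81
n=6,p=6: even sum, c = 81+36 = 117
n=6,p=7: odd sum, c = 117-7 = 110

110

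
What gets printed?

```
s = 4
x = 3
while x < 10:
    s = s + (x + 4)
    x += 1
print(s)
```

74

x=3: s = 4+7 = 11
x=4: s = 11+8 = 19
x=5: s = 19+9 = 28
x=6: s = 28+10 = 38
x=7: s = 38+11 = 49
x=8: s = 49+12 = 61
x=9: s = 61+13 = 74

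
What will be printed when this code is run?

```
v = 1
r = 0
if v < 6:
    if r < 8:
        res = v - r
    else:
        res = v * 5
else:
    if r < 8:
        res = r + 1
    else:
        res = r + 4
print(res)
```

v=1, r=0
v < 6 is True; r < 8 is True
→ res = v - r = 1

1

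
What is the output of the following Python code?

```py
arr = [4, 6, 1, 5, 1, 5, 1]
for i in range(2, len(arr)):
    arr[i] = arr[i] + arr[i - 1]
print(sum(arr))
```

i=2: arr[2] = 1+6 = 7 → [4, 6, 7, 5, 1, 5, 1]
i=3: arr[3] = 5+7 = 12 → [4, 6, 7, 12, 1, 5, 1]
i=4: arr[4] = 1+12 = 13 → [4, 6, 7, 12, 13, 5, 1]
i=5: arr[5] = 5+13 = 18 → [4, 6, 7, 12, 13, 18, 1]
i=6: arr[6] = 1+18 = 19 → [4, 6, 7, 12, 13, 18, 19]
sum = 79

79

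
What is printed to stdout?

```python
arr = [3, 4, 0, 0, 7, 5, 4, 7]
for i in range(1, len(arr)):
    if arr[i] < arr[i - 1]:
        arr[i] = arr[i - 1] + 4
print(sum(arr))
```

i=1: 4>=3, unchanged → [3, 4, 0, 0, 7, 5, 4, 7]
i=2: 0<4, arr[2] = 4+4 = 8 → [3, 4, 8, 0, 7, 5, 4, 7]
i=3: 0<8, arr[3] = 8+4 = 12 → [3, 4, 8, 12, 7, 5, 4, 7]
i=4: 7<12, arr[4] = 12+4 = 16 → [3, 4, 8, 12, 16, 5, 4, 7]
i=5: 5<16, arr[5] = 16+4 = 20 → [3, 4, 8, 12, 16, 20, 4, 7]
i=6: 4<20, arr[6] = 20+4 = 24 → [3, 4, 8, 12, 16, 20, 24, 7]
i=7: 7<24, arr[7] = 24+4 = 28 → [3, 4, 8, 12, 16, 20, 24, 28]
sum = 115

115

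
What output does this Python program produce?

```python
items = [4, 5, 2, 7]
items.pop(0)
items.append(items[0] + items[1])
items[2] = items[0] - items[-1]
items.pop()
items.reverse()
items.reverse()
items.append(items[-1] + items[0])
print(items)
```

[5, 2, -2, 3]

pop(0) removes 4 → [5, 2, 7]
append items[0]+items[1] = 5+2 = 7 → [5, 2, 7, 7]
items[2] = items[0]-items[-1] = 5-7 = -2 → [5, 2, -2, 7]
pop() removes 7 → [5, 2, -2]
reverse → [-2, 2, 5]
reverse → [5, 2, -2]
append items[-1]+items[0] = (-2)+5 = 3 → [5, 2, -2, 3]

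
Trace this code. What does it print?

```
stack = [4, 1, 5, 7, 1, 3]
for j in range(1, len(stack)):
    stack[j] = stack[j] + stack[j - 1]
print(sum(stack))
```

75

j=1: stack[1] = 1+4 = 5 → [4, 5, 5, 7, 1, 3]
j=2: stack[2] = 5+5 = 10 → [4, 5, 10, 7, 1, 3]
j=3: stack[3] = 7+10 = 17 → [4, 5, 10, 17, 1, 3]
j=4: stack[4] = 1+17 = 18 → [4, 5, 10, 17, 18, 3]
j=5: stack[5] = 3+18 = 21 → [4, 5, 10, 17, 18, 21]
sum = 75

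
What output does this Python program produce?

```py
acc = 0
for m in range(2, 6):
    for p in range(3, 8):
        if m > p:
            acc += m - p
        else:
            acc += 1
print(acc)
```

21

m=2,p=3: not 2>3, acc = 0+1 = 1
m=2,p=4: not 2>4, acc = 1+1 = 2
m=2,p=5: not 2>5, acc = 2+1 = 3
m=2,p=6: not 2>6, acc = 3+1 = 4
m=2,p=7: not 2>7, acc = 4+1 = 5
m=3,p=3: not 3>3, acc = 5+1 = 6
m=3,p=4: not 3>4, acc = 6+1 = 7
m=3,p=5: not 3>5, acc = 7+1 = 8
m=3,p=6: not 3>6, acc = 8+1 = 9
m=3,p=7: not 3>7, acc = 9+1 = 10
m=4,p=3: 4>3, acc = 10+1 = 11
m=4,p=4: not 4>4, acc = 11+1 = 12
m=4,p=5: not 4>5, acc = 12+1 = 13
m=4,p=6: not 4>6, acc = 13+1 = 14
m=4,p=7: not 4>7, acc = 14+1 = 15
m=5,p=3: 5>3, acc = 15+2 = 17
m=5,p=4: 5>4, acc = 17+1 = 18
m=5,p=5: not 5>5, acc = 18+1 = 19
m=5,p=6: not 5>6, acc = 19+1 = 20
m=5,p=7: not 5>7, acc = 20+1 = 21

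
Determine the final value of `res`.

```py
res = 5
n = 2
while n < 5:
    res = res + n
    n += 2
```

n=2: res = 5+2 = 7
n=4: res = 7+4 = 11

11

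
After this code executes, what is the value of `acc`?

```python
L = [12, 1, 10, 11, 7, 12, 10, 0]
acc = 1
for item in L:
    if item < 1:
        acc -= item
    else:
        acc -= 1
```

item=12: not <1, acc = 1-1 = 0
item=1: not <1, acc = 0-1 = -1
item=10: not <1, acc = (-1)-1 = -2
item=11: not <1, acc = (-2)-1 = -3
item=7: not <1, acc = (-3)-1 = -4
item=12: not <1, acc = (-4)-1 = -5
item=10: not <1, acc = (-5)-1 = -6
item=0: <1, acc = (-6)-0 = -6

-6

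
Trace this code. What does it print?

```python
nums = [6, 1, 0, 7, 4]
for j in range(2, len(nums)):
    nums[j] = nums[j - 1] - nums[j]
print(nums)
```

[6, 1, 1, -6, -10]

j=2: nums[2] = 1-0 = 1 → [6, 1, 1, 7, 4]
j=3: nums[3] = 1-7 = -6 → [6, 1, 1, -6, 4]
j=4: nums[4] = (-6)-4 = -10 → [6, 1, 1, -6, -10]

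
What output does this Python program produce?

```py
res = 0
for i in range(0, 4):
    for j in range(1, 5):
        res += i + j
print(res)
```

64

i=0,j=1: res = 0+1 = 1
i=0,j=2: res = 1+2 = 3
i=0,j=3: res = 3+3 = 6
i=0,j=4: res = 6+4 = 10
i=1,j=1: res = 10+2 = 12
i=1,j=2: res = 12+3 = 15
i=1,j=3: res = 15+4 = 19
i=1,j=4: res = 19+5 = 24
i=2,j=1: res = 24+3 = 27
i=2,j=2: res = 27+4 = 31
i=2,j=3: res = 31+5 = 36
i=2,j=4: res = 36+6 = 42
i=3,j=1: res = 42+4 = 46
i=3,j=2: res = 46+5 = 51
i=3,j=3: res = 51+6 = 57
i=3,j=4: res = 57+7 = 64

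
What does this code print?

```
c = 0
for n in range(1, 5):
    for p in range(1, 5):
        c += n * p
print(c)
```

n=1,p=1: c = 0+1 = 1
n=1,p=2: c = 1+2 = 3
n=1,p=3: c = 3+3 = 6
n=1,p=4: c = 6+4 = 10
n=2,p=1: c = 10+2 = 12
n=2,p=2: c = 12+4 = 16
n=2,p=3: c = 16+6 = 22
n=2,p=4: c = 22+8 = 30
n=3,p=1: c = 30+3 = 33
n=3,p=2: c = 33+6 = 39
n=3,p=3: c = 39+9 = 48
n=3,p=4: c = 48+12 = 60
n=4,p=1: c = 60+4 = 64
n=4,p=2: c = 64+8 = 72
n=4,p=3: c = 72+12 = 84
n=4,p=4: c = 84+16 = 100

100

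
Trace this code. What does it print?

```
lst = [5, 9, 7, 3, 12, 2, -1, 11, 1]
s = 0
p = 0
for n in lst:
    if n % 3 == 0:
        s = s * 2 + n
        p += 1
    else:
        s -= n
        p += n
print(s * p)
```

-756

n=5: not %3==0, s = 0-5 = -5; p=5
n=9: %3==0, s = (-5)*2+9 = -1; p=6
n=7: not %3==0, s = (-1)-7 = -8; p=13
n=3: %3==0, s = (-8)*2+3 = -13; p=14
n=12: %3==0, s = (-13)*2+12 = -14; p=15
n=2: not %3==0, s = (-14)-2 = -16; p=17
n=-1: not %3==0, s = (-16)-(-1) = -15; p=16
n=11: not %3==0, s = (-15)-11 = -26; p=27
n=1: not %3==0, s = (-26)-1 = -27; p=28
s*p = (-27)*28 = -756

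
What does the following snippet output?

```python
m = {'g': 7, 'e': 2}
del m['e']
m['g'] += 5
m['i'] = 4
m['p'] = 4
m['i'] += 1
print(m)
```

del 'e' → {'g': 7}
m['g'] = 7+5 = 12 → {'g': 12}
m['i'] = 4 → {'g': 12, 'i': 4}
m['p'] = 4 → {'g': 12, 'i': 4, 'p': 4}
m['i'] = 4+1 = 5 → {'g': 12, 'i': 5, 'p': 4}

{'g': 12, 'i': 5, 'p': 4}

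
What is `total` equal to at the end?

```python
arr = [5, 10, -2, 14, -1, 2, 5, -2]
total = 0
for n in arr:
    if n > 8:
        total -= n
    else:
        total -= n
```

n=5: not >8, total = 0-5 = -5
n=10: >8, total = (-5)-10 = -15
n=-2: not >8, total = (-15)-(-2) = -13
n=14: >8, total = (-13)-14 = -27
n=-1: not >8, total = (-27)-(-1) = -26
n=2: not >8, total = (-26)-2 = -28
n=5: not >8, total = (-28)-5 = -33
n=-2: not >8, total = (-33)-(-2) = -31

-31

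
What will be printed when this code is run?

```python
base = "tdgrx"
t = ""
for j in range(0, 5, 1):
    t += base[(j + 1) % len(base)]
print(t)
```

dgrxt

j=0: add base[1]='d' → 'd'
j=1: add base[2]='g' → 'dg'
j=2: add base[3]='r' → 'dgr'
j=3: add base[4]='x' → 'dgrx'
j=4: add base[0]='t' → 'dgrxt'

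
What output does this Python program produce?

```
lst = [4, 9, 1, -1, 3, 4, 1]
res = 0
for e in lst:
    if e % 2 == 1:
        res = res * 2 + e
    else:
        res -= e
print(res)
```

e=4: not odd, res = 0-4 = -4
e=9: odd, res = (-4)*2+9 = 1
e=1: odd, res = 1*2+1 = 3
e=-1: odd, res = 3*2+(-1) = 5
e=3: odd, res = 5*2+3 = 13
e=4: not odd, res = 13-4 = 9
e=1: odd, res = 9*2+1 = 19

19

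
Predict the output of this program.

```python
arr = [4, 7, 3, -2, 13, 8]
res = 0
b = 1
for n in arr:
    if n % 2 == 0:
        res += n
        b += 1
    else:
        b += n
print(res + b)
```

37

n=4: even, res = 0+4 = 4; b=2
n=7: not even; b=9
n=3: not even; b=12
n=-2: even, res = 4+(-2) = 2; b=13
n=13: not even; b=26
n=8: even, res = 2+8 = 10; b=27
res+b = 10+27 = 37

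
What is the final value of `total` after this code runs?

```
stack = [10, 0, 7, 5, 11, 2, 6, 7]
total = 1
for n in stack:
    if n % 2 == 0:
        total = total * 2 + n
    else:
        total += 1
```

119

n=10: even, total = 1*2+10 = 12
n=0: even, total = 12*2+0 = 24
n=7: not even, total = 24+1 = 25
n=5: not even, total = 25+1 = 26
n=11: not even, total = 26+1 = 27
n=2: even, total = 27*2+2 = 56
n=6: even, total = 56*2+6 = 118
n=7: not even, total = 118+1 = 119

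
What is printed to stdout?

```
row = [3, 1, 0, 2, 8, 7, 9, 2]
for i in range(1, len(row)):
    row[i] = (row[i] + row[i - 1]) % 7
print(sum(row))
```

23

i=1: row[1] = (1+3)%7 = 4 → [3, 4, 0, 2, 8, 7, 9, 2]
i=2: row[2] = (0+4)%7 = 4 → [3, 4, 4, 2, 8, 7, 9, 2]
i=3: row[3] = (2+4)%7 = 6 → [3, 4, 4, 6, 8, 7, 9, 2]
i=4: row[4] = (8+6)%7 = 0 → [3, 4, 4, 6, 0, 7, 9, 2]
i=5: row[5] = (7+0)%7 = 0 → [3, 4, 4, 6, 0, 0, 9, 2]
i=6: row[6] = (9+0)%7 = 2 → [3, 4, 4, 6, 0, 0, 2, 2]
i=7: row[7] = (2+2)%7 = 4 → [3, 4, 4, 6, 0, 0, 2, 4]
sum = 23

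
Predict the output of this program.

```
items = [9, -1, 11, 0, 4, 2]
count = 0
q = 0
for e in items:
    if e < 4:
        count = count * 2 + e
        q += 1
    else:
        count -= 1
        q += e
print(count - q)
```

-43

e=9: not <4, count = 0-1 = -1; q=9
e=-1: <4, count = (-1)*2+(-1) = -3; q=10
e=11: not <4, count = (-3)-1 = -4; q=21
e=0: <4, count = (-4)*2+0 = -8; q=22
e=4: not <4, count = (-8)-1 = -9; q=26
e=2: <4, count = (-9)*2+2 = -16; q=27
count-q = (-16)-27 = -43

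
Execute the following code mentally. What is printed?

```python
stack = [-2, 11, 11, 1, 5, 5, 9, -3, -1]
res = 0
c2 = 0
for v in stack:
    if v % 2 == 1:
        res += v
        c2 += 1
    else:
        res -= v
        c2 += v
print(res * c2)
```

240

v=-2: not odd, res = 0-(-2) = 2; c2=-2
v=11: odd, res = 2+11 = 13; c2=-1
v=11: odd, res = 13+11 = 24; c2=0
v=1: odd, res = 24+1 = 25; c2=1
v=5: odd, res = 25+5 = 30; c2=2
v=5: odd, res = 30+5 = 35; c2=3
v=9: odd, res = 35+9 = 44; c2=4
v=-3: odd, res = 44+(-3) = 41; c2=5
v=-1: odd, res = 41+(-1) = 40; c2=6
res*c2 = 40*6 = 240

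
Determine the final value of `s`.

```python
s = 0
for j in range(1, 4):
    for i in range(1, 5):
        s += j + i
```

54

j=1,i=1: s = 0+2 = 2
j=1,i=2: s = 2+3 = 5
j=1,i=3: s = 5+4 = 9
j=1,i=4: s = 9+5 = 14
j=2,i=1: s = 14+3 = 17
j=2,i=2: s = 17+4 = 21
j=2,i=3: s = 21+5 = 26
j=2,i=4: s = 26+6 = 32
j=3,i=1: s = 32+4 = 36
j=3,i=2: s = 36+5 = 41
j=3,i=3: s = 41+6 = 47
j=3,i=4: s = 47+7 = 54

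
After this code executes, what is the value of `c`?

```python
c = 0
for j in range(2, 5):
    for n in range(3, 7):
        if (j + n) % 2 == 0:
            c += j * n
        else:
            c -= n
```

58

j=2,n=3: odd sum, c = 0-3 = -3
j=2,n=4: even sum, c = (-3)+8 = 5
j=2,n=5: odd sum, c = 5-5 = 0
j=2,n=6: even sum, c = 0+12 = 12
j=3,n=3: even sum, c = 12+9 = 21
j=3,n=4: odd sum, c = 21-4 = 17
j=3,n=5: even sum, c = 17+15 = 32
j=3,n=6: odd sum, c = 32-6 = 26
j=4,n=3: odd sum, c = 26-3 = 23
j=4,n=4: even sum, c = 23+16 = 39
j=4,n=5: odd sum, c = 39-5 = 34
j=4,n=6: even sum, c = 34+24 = 58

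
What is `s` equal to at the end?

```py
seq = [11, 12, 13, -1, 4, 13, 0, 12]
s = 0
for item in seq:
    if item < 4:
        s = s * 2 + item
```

item=11: not <4
item=12: not <4
item=13: not <4
item=-1: <4, s = 0*2+(-1) = -1
item=4: not <4
item=13: not <4
item=0: <4, s = (-1)*2+0 = -2
item=12: not <4

-2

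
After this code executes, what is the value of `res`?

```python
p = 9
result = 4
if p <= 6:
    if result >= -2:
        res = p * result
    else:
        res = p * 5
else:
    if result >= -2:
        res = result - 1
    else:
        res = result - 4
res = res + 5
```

p=9, result=4
p <= 6 is False; result >= -2 is True
→ res = result - 1 = 3
res = 3+5 = 8

8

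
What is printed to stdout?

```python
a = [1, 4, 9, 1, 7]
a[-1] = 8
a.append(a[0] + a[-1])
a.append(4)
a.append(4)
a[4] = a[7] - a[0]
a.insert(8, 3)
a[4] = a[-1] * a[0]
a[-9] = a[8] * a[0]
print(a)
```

[3, 4, 9, 1, 3, 9, 4, 4, 3]

a[-1] = 8 → [1, 4, 9, 1, 8]
append a[0]+a[-1] = 1+8 = 9 → [1, 4, 9, 1, 8, 9]
append 4 → [1, 4, 9, 1, 8, 9, 4]
append 4 → [1, 4, 9, 1, 8, 9, 4, 4]
a[4] = a[7]-a[0] = 4-1 = 3 → [1, 4, 9, 1, 3, 9, 4, 4]
insert 3 at 8 → [1, 4, 9, 1, 3, 9, 4, 4, 3]
a[4] = a[-1]*a[0] = 3*1 = 3 → [1, 4, 9, 1, 3, 9, 4, 4, 3]
a[-9] = a[8]*a[0] = 3*1 = 3 → [3, 4, 9, 1, 3, 9, 4, 4, 3]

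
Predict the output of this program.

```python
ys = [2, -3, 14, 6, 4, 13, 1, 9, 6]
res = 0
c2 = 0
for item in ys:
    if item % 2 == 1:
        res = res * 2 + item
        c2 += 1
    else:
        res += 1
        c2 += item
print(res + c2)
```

116

item=2: not odd, res = 0+1 = 1; c2=2
item=-3: odd, res = 1*2+(-3) = -1; c2=3
item=14: not odd, res = (-1)+1 = 0; c2=17
item=6: not odd, res = 0+1 = 1; c2=23
item=4: not odd, res = 1+1 = 2; c2=27
item=13: odd, res = 2*2+13 = 17; c2=28
item=1: odd, res = 17*2+1 = 35; c2=29
item=9: odd, res = 35*2+9 = 79; c2=30
item=6: not odd, res = 79+1 = 80; c2=36
res+c2 = 80+36 = 116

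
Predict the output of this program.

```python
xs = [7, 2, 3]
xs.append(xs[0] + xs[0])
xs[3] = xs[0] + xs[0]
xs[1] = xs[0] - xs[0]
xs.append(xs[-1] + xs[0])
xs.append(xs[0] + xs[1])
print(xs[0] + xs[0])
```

14

append xs[0]+xs[0] = 7+7 = 14 → [7, 2, 3, 14]
xs[3] = xs[0]+xs[0] = 7+7 = 14 → [7, 2, 3, 14]
xs[1] = xs[0]-xs[0] = 7-7 = 0 → [7, 0, 3, 14]
append xs[-1]+xs[0] = 14+7 = 21 → [7, 0, 3, 14, 21]
append xs[0]+xs[1] = 7+0 = 7 → [7, 0, 3, 14, 21, 7]
xs[0]+xs[0] = 7+7 = 14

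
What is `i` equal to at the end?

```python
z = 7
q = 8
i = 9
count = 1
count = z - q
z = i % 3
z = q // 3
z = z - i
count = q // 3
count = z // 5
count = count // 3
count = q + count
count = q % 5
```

9

count = 7-8 = -1
z = 9%3 = 0
z = 8//3 = 2
z = 2-9 = -7
count = 8//3 = 2
count = (-7)//5 = -2
count = (-2)//3 = -1
count = 8+(-1) = 7
count = 8%5 = 3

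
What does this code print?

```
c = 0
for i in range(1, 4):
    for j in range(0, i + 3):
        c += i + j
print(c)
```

63

i=1,j=0: c = 0+1 = 1
i=1,j=1: c = 1+2 = 3
i=1,j=2: c = 3+3 = 6
i=1,j=3: c = 6+4 = 10
i=2,j=0: c = 10+2 = 12
i=2,j=1: c = 12+3 = 15
i=2,j=2: c = 15+4 = 19
i=2,j=3: c = 19+5 = 24
i=2,j=4: c = 24+6 = 30
i=3,j=0: c = 30+3 = 33
i=3,j=1: c = 33+4 = 37
i=3,j=2: c = 37+5 = 42
i=3,j=3: c = 42+6 = 48
i=3,j=4: c = 48+7 = 55
i=3,j=5: c = 55+8 = 63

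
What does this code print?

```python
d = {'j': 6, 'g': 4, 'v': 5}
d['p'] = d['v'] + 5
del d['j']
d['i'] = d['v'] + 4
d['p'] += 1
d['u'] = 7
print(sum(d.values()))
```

d['p'] = d['v']+5 = 10 → {'j': 6, 'g': 4, 'v': 5, 'p': 10}
del 'j' → {'g': 4, 'v': 5, 'p': 10}
d['i'] = d['v']+4 = 9 → {'g': 4, 'v': 5, 'p': 10, 'i': 9}
d['p'] = 10+1 = 11 → {'g': 4, 'v': 5, 'p': 11, 'i': 9}
d['u'] = 7 → {'g': 4, 'v': 5, 'p': 11, 'i': 9, 'u': 7}
sum of values = 36

36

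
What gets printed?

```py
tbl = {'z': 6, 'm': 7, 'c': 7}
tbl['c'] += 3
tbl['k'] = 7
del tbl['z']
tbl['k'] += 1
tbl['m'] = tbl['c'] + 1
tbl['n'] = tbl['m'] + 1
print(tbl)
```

tbl['c'] = 7+3 = 10 → {'z': 6, 'm': 7, 'c': 10}
tbl['k'] = 7 → {'z': 6, 'm': 7, 'c': 10, 'k': 7}
del 'z' → {'m': 7, 'c': 10, 'k': 7}
tbl['k'] = 7+1 = 8 → {'m': 7, 'c': 10, 'k': 8}
tbl['m'] = tbl['c']+1 = 11 → {'m': 11, 'c': 10, 'k': 8}
tbl['n'] = tbl['m']+1 = 12 → {'m': 11, 'c': 10, 'k': 8, 'n': 12}

{'m': 11, 'c': 10, 'k': 8, 'n': 12}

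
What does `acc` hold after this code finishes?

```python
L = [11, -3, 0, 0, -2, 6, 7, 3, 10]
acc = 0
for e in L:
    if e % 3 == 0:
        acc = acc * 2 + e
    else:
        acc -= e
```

e=11: not %3==0, acc = 0-11 = -11
e=-3: %3==0, acc = (-11)*2+(-3) = -25
e=0: %3==0, acc = (-25)*2+0 = -50
e=0: %3==0, acc = (-50)*2+0 = -100
e=-2: not %3==0, acc = (-100)-(-2) = -98
e=6: %3==0, acc = (-98)*2+6 = -190
e=7: not %3==0, acc = (-190)-7 = -197
e=3: %3==0, acc = (-197)*2+3 = -391
e=10: not %3==0, acc = (-391)-10 = -401

-401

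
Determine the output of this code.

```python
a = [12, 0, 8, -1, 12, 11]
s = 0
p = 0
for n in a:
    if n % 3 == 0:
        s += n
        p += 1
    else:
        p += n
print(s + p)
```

n=12: %3==0, s = 0+12 = 12; p=1
n=0: %3==0, s = 12+0 = 12; p=2
n=8: not %3==0; p=10
n=-1: not %3==0; p=9
n=12: %3==0, s = 12+12 = 24; p=10
n=11: not %3==0; p=21
s+p = 24+21 = 45

45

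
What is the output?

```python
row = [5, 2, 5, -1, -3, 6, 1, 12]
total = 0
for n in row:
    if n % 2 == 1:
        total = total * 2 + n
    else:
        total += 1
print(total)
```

130

n=5: odd, total = 0*2+5 = 5
n=2: not odd, total = 5+1 = 6
n=5: odd, total = 6*2+5 = 17
n=-1: odd, total = 17*2+(-1) = 33
n=-3: odd, total = 33*2+(-3) = 63
n=6: not odd, total = 63+1 = 64
n=1: odd, total = 64*2+1 = 129
n=12: not odd, total = 129+1 = 130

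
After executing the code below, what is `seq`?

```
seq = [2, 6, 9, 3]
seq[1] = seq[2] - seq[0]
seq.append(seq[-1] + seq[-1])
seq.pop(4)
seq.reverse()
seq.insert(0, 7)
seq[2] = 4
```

[7, 3, 4, 7, 2]

seq[1] = seq[2]-seq[0] = 9-2 = 7 → [2, 7, 9, 3]
append seq[-1]+seq[-1] = 3+3 = 6 → [2, 7, 9, 3, 6]
pop(4) removes 6 → [2, 7, 9, 3]
reverse → [3, 9, 7, 2]
insert 7 at 0 → [7, 3, 9, 7, 2]
seq[2] = 4 → [7, 3, 4, 7, 2]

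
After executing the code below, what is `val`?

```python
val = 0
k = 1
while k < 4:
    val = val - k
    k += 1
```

k=1: val = 0-1 = -1
k=2: val = (-1)-2 = -3
k=3: val = (-3)-3 = -6

-6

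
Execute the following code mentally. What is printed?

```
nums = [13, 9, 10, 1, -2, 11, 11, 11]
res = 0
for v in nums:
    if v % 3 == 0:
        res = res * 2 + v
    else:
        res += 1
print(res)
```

v=13: not %3==0, res = 0+1 = 1
v=9: %3==0, res = 1*2+9 = 11
v=10: not %3==0, res = 11+1 = 12
v=1: not %3==0, res = 12+1 = 13
v=-2: not %3==0, res = 13+1 = 14
v=11: not %3==0, res = 14+1 = 15
v=11: not %3==0, res = 15+1 = 16
v=11: not %3==0, res = 16+1 = 17

17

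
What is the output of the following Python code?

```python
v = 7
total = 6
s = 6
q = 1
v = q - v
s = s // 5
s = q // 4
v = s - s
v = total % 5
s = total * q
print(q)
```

1

v = 1-7 = -6
s = 6//5 = 1
s = 1//4 = 0
v = 0-0 = 0
v = 6%5 = 1
s = 6*1 = 6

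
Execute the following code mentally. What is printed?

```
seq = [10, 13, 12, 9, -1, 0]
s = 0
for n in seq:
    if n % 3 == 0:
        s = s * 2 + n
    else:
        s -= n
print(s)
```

n=10: not %3==0, s = 0-10 = -10
n=13: not %3==0, s = (-10)-13 = -23
n=12: %3==0, s = (-23)*2+12 = -34
n=9: %3==0, s = (-34)*2+9 = -59
n=-1: not %3==0, s = (-59)-(-1) = -58
n=0: %3==0, s = (-58)*2+0 = -116

-116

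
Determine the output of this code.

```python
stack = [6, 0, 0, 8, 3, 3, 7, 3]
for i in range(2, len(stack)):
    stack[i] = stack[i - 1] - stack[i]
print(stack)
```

[6, 0, 0, -8, -11, -14, -21, -24]

i=2: stack[2] = 0-0 = 0 → [6, 0, 0, 8, 3, 3, 7, 3]
i=3: stack[3] = 0-8 = -8 → [6, 0, 0, -8, 3, 3, 7, 3]
i=4: stack[4] = (-8)-3 = -11 → [6, 0, 0, -8, -11, 3, 7, 3]
i=5: stack[5] = (-11)-3 = -14 → [6, 0, 0, -8, -11, -14, 7, 3]
i=6: stack[6] = (-14)-7 = -21 → [6, 0, 0, -8, -11, -14, -21, 3]
i=7: stack[7] = (-21)-3 = -24 → [6, 0, 0, -8, -11, -14, -21, -24]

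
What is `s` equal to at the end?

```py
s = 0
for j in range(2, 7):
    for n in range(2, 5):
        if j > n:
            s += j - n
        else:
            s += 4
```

j=2,n=2: not 2>2, s = 0+4 = 4
j=2,n=3: not 2>3, s = 4+4 = 8
j=2,n=4: not 2>4, s = 8+4 = 12
j=3,n=2: 3>2, s = 12+1 = 13
j=3,n=3: not 3>3, s = 13+4 = 17
j=3,n=4: not 3>4, s = 17+4 = 21
j=4,n=2: 4>2, s = 21+2 = 23
j=4,n=3: 4>3, s = 23+1 = 24
j=4,n=4: not 4>4, s = 24+4 = 28
j=5,n=2: 5>2, s = 28+3 = 31
j=5,n=3: 5>3, s = 31+2 = 33
j=5,n=4: 5>4, s = 33+1 = 34
j=6,n=2: 6>2, s = 34+4 = 38
j=6,n=3: 6>3, s = 38+3 = 41
j=6,n=4: 6>4, s = 41+2 = 43

43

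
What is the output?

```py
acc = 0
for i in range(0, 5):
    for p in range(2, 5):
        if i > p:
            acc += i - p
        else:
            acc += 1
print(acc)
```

16

i=0,p=2: not 0>2, acc = 0+1 = 1
i=0,p=3: not 0>3, acc = 1+1 = 2
i=0,p=4: not 0>4, acc = 2+1 = 3
i=1,p=2: not 1>2, acc = 3+1 = 4
i=1,p=3: not 1>3, acc = 4+1 = 5
i=1,p=4: not 1>4, acc = 5+1 = 6
i=2,p=2: not 2>2, acc = 6+1 = 7
i=2,p=3: not 2>3, acc = 7+1 = 8
i=2,p=4: not 2>4, acc = 8+1 = 9
i=3,p=2: 3>2, acc = 9+1 = 10
i=3,p=3: not 3>3, acc = 10+1 = 11
i=3,p=4: not 3>4, acc = 11+1 = 12
i=4,p=2: 4>2, acc = 12+2 = 14
i=4,p=3: 4>3, acc = 14+1 = 15
i=4,p=4: not 4>4, acc = 15+1 = 16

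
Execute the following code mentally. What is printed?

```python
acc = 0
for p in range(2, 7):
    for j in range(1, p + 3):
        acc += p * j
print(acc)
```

p=2,j=1: acc = 0+2 = 2
p=2,j=2: acc = 2+4 = 6
p=2,j=3: acc = 6+6 = 12
p=2,j=4: acc = 12+8 = 20
p=3,j=1: acc = 20+3 = 23
p=3,j=2: acc = 23+6 = 29
p=3,j=3: acc = 29+9 = 38
p=3,j=4: acc = 38+12 = 50
p=3,j=5: acc = 50+15 = 65
p=4,j=1: acc = 65+4 = 69
p=4,j=2: acc = 69+8 = 77
p=4,j=3: acc = 77+12 = 89
p=4,j=4: acc = 89+16 = 105
p=4,j=5: acc = 105+20 = 125
p=4,j=6: acc = 125+24 = 149
p=5,j=1: acc = 149+5 = 154
p=5,j=2: acc = 154+10 = 164
p=5,j=3: acc = 164+15 = 179
p=5,j=4: acc = 179+20 = 199
p=5,j=5: acc = 199+25 = 224
p=5,j=6: acc = 224+30 = 254
p=5,j=7: acc = 254+35 = 289
p=6,j=1: acc = 289+6 = 295
p=6,j=2: acc = 295+12 = 307
p=6,j=3: acc = 307+18 = 325
p=6,j=4: acc = 325+24 = 349
p=6,j=5: acc = 349+30 = 379
p=6,j=6: acc = 379+36 = 415
p=6,j=7: acc = 415+42 = 457
p=6,j=8: acc = 457+48 = 505

505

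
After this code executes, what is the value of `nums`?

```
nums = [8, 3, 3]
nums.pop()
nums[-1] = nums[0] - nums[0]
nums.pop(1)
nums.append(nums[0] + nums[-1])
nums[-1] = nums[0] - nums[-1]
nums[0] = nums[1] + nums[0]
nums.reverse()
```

[-8, 0]

pop() removes 3 → [8, 3]
nums[-1] = nums[0]-nums[0] = 8-8 = 0 → [8, 0]
pop(1) removes 0 → [8]
append nums[0]+nums[-1] = 8+8 = 16 → [8, 16]
nums[-1] = nums[0]-nums[-1] = 8-16 = -8 → [8, -8]
nums[0] = nums[1]+nums[0] = (-8)+8 = 0 → [0, -8]
reverse → [-8, 0]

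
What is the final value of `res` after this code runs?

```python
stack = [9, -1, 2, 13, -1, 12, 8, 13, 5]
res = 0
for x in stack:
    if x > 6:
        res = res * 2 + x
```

x=9: >6, res = 0*2+9 = 9
x=-1: not >6
x=2: not >6
x=13: >6, res = 9*2+13 = 31
x=-1: not >6
x=12: >6, res = 31*2+12 = 74
x=8: >6, res = 74*2+8 = 156
x=13: >6, res = 156*2+13 = 325
x=5: not >6

325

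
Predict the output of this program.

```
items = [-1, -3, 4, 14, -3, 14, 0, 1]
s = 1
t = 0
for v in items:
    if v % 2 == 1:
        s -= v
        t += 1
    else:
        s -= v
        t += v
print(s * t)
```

v=-1: odd, s = 1-(-1) = 2; t=1
v=-3: odd, s = 2-(-3) = 5; t=2
v=4: not odd, s = 5-4 = 1; t=6
v=14: not odd, s = 1-14 = -13; t=20
v=-3: odd, s = (-13)-(-3) = -10; t=21
v=14: not odd, s = (-10)-14 = -24; t=35
v=0: not odd, s = (-24)-0 = -24; t=35
v=1: odd, s = (-24)-1 = -25; t=36
s*t = (-25)*36 = -900

-900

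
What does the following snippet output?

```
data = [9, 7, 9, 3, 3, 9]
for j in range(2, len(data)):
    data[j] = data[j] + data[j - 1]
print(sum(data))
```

104

j=2: data[2] = 9+7 = 16 → [9, 7, 16, 3, 3, 9]
j=3: data[3] = 3+16 = 19 → [9, 7, 16, 19, 3, 9]
j=4: data[4] = 3+19 = 22 → [9, 7, 16, 19, 22, 9]
j=5: data[5] = 9+22 = 31 → [9, 7, 16, 19, 22, 31]
sum = 104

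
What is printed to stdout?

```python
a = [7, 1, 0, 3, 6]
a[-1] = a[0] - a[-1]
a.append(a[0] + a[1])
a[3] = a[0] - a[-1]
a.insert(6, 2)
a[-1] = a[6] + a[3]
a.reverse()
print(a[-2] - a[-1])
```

-6

a[-1] = a[0]-a[-1] = 7-6 = 1 → [7, 1, 0, 3, 1]
append a[0]+a[1] = 7+1 = 8 → [7, 1, 0, 3, 1, 8]
a[3] = a[0]-a[-1] = 7-8 = -1 → [7, 1, 0, -1, 1, 8]
insert 2 at 6 → [7, 1, 0, -1, 1, 8, 2]
a[-1] = a[6]+a[3] = 2+(-1) = 1 → [7, 1, 0, -1, 1, 8, 1]
reverse → [1, 8, 1, -1, 0, 1, 7]
a[-2]-a[-1] = 1-7 = -6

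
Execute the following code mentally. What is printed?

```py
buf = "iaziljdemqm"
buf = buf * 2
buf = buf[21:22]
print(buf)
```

m

repeat ×2 → 'iaziljdemqmiaziljdemqm'
slice [21:22] → 'm'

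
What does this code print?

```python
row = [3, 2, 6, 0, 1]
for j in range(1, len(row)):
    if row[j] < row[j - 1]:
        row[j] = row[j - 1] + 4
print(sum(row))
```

55

j=1: 2<3, row[1] = 3+4 = 7 → [3, 7, 6, 0, 1]
j=2: 6<7, row[2] = 7+4 = 11 → [3, 7, 11, 0, 1]
j=3: 0<11, row[3] = 11+4 = 15 → [3, 7, 11, 15, 1]
j=4: 1<15, row[4] = 15+4 = 19 → [3, 7, 11, 15, 19]
sum = 55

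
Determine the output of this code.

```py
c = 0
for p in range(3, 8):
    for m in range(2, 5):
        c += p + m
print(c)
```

p=3,m=2: c = 0+5 = 5
p=3,m=3: c = 5+6 = 11
p=3,m=4: c = 11+7 = 18
p=4,m=2: c = 18+6 = 24
p=4,m=3: c = 24+7 = 31
p=4,m=4: c = 31+8 = 39
p=5,m=2: c = 39+7 = 46
p=5,m=3: c = 46+8 = 54
p=5,m=4: c = 54+9 = 63
p=6,m=2: c = 63+8 = 71
p=6,m=3: c = 71+9 = 80
p=6,m=4: c = 80+10 = 90
p=7,m=2: c = 90+9 = 99
p=7,m=3: c = 99+10 = 109
p=7,m=4: c = 109+11 = 120

120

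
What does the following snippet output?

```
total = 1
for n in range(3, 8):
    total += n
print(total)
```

n=3: total = 1+3 = 4
n=4: total = 4+4 = 8
n=5: total = 8+5 = 13
n=6: total = 13+6 = 19
n=7: total = 19+7 = 26

26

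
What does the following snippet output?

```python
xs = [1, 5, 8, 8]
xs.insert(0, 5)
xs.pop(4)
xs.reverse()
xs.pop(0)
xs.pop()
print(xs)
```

insert 5 at 0 → [5, 1, 5, 8, 8]
pop(4) removes 8 → [5, 1, 5, 8]
reverse → [8, 5, 1, 5]
pop(0) removes 8 → [5, 1, 5]
pop() removes 5 → [5, 1]

[5, 1]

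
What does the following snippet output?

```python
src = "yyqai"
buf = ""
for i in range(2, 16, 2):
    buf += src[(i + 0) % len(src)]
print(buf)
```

i=2: add src[2]='q' → 'q'
i=4: add src[4]='i' → 'qi'
i=6: add src[1]='y' → 'qiy'
i=8: add src[3]='a' → 'qiya'
i=10: add src[0]='y' → 'qiyay'
i=12: add src[2]='q' → 'qiyayq'
i=14: add src[4]='i' → 'qiyayqi'

qiyayqi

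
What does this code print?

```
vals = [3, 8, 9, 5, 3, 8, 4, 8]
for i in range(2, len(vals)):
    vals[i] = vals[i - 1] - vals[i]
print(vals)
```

i=2: vals[2] = 8-9 = -1 → [3, 8, -1, 5, 3, 8, 4, 8]
i=3: vals[3] = (-1)-5 = -6 → [3, 8, -1, -6, 3, 8, 4, 8]
i=4: vals[4] = (-6)-3 = -9 → [3, 8, -1, -6, -9, 8, 4, 8]
i=5: vals[5] = (-9)-8 = -17 → [3, 8, -1, -6, -9, -17, 4, 8]
i=6: vals[6] = (-17)-4 = -21 → [3, 8, -1, -6, -9, -17, -21, 8]
i=7: vals[7] = (-21)-8 = -29 → [3, 8, -1, -6, -9, -17, -21, -29]

[3, 8, -1, -6, -9, -17, -21, -29]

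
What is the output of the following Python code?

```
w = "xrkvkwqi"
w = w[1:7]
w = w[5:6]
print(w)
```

slice [1:7] → 'rkvkwq'
slice [5:6] → 'q'

q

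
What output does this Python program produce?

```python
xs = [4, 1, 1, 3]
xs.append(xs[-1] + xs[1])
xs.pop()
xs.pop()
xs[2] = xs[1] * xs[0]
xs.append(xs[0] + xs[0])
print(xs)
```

append xs[-1]+xs[1] = 3+1 = 4 → [4, 1, 1, 3, 4]
pop() removes 4 → [4, 1, 1, 3]
pop() removes 3 → [4, 1, 1]
xs[2] = xs[1]*xs[0] = 1*4 = 4 → [4, 1, 4]
append xs[0]+xs[0] = 4+4 = 8 → [4, 1, 4, 8]

[4, 1, 4, 8]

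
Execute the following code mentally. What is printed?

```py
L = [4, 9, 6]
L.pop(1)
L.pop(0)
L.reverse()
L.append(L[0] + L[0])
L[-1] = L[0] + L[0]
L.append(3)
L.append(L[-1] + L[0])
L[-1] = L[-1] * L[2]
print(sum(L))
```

pop(1) removes 9 → [4, 6]
pop(0) removes 4 → [6]
reverse → [6]
append L[0]+L[0] = 6+6 = 12 → [6, 12]
L[-1] = L[0]+L[0] = 6+6 = 12 → [6, 12]
append 3 → [6, 12, 3]
append L[-1]+L[0] = 3+6 = 9 → [6, 12, 3, 9]
L[-1] = L[-1]*L[2] = 9*3 = 27 → [6, 12, 3, 27]
sum = 48

48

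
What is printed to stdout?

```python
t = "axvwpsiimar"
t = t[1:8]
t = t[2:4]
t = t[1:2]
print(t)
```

p

slice [1:8] → 'xvwpsii'
slice [2:4] → 'wp'
slice [1:2] → 'p'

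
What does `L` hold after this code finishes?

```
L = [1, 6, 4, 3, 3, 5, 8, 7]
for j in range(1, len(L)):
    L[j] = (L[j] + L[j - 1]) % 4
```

[1, 3, 3, 2, 1, 2, 2, 1]

j=1: L[1] = (6+1)%4 = 3 → [1, 3, 4, 3, 3, 5, 8, 7]
j=2: L[2] = (4+3)%4 = 3 → [1, 3, 3, 3, 3, 5, 8, 7]
j=3: L[3] = (3+3)%4 = 2 → [1, 3, 3, 2, 3, 5, 8, 7]
j=4: L[4] = (3+2)%4 = 1 → [1, 3, 3, 2, 1, 5, 8, 7]
j=5: L[5] = (5+1)%4 = 2 → [1, 3, 3, 2, 1, 2, 8, 7]
j=6: L[6] = (8+2)%4 = 2 → [1, 3, 3, 2, 1, 2, 2, 7]
j=7: L[7] = (7+2)%4 = 1 → [1, 3, 3, 2, 1, 2, 2, 1]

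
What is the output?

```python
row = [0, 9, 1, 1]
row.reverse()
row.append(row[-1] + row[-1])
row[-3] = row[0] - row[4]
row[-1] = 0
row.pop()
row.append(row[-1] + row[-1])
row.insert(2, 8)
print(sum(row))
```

reverse → [1, 1, 9, 0]
append row[-1]+row[-1] = 0+0 = 0 → [1, 1, 9, 0, 0]
row[-3] = row[0]-row[4] = 1-0 = 1 → [1, 1, 1, 0, 0]
row[-1] = 0 → [1, 1, 1, 0, 0]
pop() removes 0 → [1, 1, 1, 0]
append row[-1]+row[-1] = 0+0 = 0 → [1, 1, 1, 0, 0]
insert 8 at 2 → [1, 1, 8, 1, 0, 0]
sum = 11

11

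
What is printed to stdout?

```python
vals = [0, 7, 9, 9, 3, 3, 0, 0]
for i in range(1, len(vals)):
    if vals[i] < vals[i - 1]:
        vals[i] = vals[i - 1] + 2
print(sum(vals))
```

81

i=1: 7>=0, unchanged → [0, 7, 9, 9, 3, 3, 0, 0]
i=2: 9>=7, unchanged → [0, 7, 9, 9, 3, 3, 0, 0]
i=3: 9>=9, unchanged → [0, 7, 9, 9, 3, 3, 0, 0]
i=4: 3<9, vals[4] = 9+2 = 11 → [0, 7, 9, 9, 11, 3, 0, 0]
i=5: 3<11, vals[5] = 11+2 = 13 → [0, 7, 9, 9, 11, 13, 0, 0]
i=6: 0<13, vals[6] = 13+2 = 15 → [0, 7, 9, 9, 11, 13, 15, 0]
i=7: 0<15, vals[7] = 15+2 = 17 → [0, 7, 9, 9, 11, 13, 15, 17]
sum = 81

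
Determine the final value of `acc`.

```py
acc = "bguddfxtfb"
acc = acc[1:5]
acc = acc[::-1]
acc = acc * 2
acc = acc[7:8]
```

'g'

slice [1:5] → 'gudd'
reverse → 'ddug'
repeat ×2 → 'ddugddug'
slice [7:8] → 'g'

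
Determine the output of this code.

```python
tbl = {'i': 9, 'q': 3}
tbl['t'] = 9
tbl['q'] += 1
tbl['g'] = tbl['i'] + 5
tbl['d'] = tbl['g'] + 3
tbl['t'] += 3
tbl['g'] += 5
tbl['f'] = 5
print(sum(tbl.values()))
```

66

tbl['t'] = 9 → {'i': 9, 'q': 3, 't': 9}
tbl['q'] = 3+1 = 4 → {'i': 9, 'q': 4, 't': 9}
tbl['g'] = tbl['i']+5 = 14 → {'i': 9, 'q': 4, 't': 9, 'g': 14}
tbl['d'] = tbl['g']+3 = 17 → {'i': 9, 'q': 4, 't': 9, 'g': 14, 'd': 17}
tbl['t'] = 9+3 = 12 → {'i': 9, 'q': 4, 't': 12, 'g': 14, 'd': 17}
tbl['g'] = 14+5 = 19 → {'i': 9, 'q': 4, 't': 12, 'g': 19, 'd': 17}
tbl['f'] = 5 → {'i': 9, 'q': 4, 't': 12, 'g': 19, 'd': 17, 'f': 5}
sum of values = 66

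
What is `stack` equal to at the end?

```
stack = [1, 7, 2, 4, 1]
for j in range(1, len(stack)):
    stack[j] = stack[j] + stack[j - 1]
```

j=1: stack[1] = 7+1 = 8 → [1, 8, 2, 4, 1]
j=2: stack[2] = 2+8 = 10 → [1, 8, 10, 4, 1]
j=3: stack[3] = 4+10 = 14 → [1, 8, 10, 14, 1]
j=4: stack[4] = 1+14 = 15 → [1, 8, 10, 14, 15]

[1, 8, 10, 14, 15]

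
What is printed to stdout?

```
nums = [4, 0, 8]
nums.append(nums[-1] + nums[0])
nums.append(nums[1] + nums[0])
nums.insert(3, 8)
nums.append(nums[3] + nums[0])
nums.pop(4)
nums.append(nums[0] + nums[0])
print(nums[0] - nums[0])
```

0

append nums[-1]+nums[0] = 8+4 = 12 → [4, 0, 8, 12]
append nums[1]+nums[0] = 0+4 = 4 → [4, 0, 8, 12, 4]
insert 8 at 3 → [4, 0, 8, 8, 12, 4]
append nums[3]+nums[0] = 8+4 = 12 → [4, 0, 8, 8, 12, 4, 12]
pop(4) removes 12 → [4, 0, 8, 8, 4, 12]
append nums[0]+nums[0] = 4+4 = 8 → [4, 0, 8, 8, 4, 12, 8]
nums[0]-nums[0] = 4-4 = 0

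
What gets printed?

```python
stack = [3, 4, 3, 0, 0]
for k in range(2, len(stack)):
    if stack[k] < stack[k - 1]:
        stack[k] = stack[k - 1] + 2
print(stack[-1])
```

10

k=2: 3<4, stack[2] = 4+2 = 6 → [3, 4, 6, 0, 0]
k=3: 0<6, stack[3] = 6+2 = 8 → [3, 4, 6, 8, 0]
k=4: 0<8, stack[4] = 8+2 = 10 → [3, 4, 6, 8, 10]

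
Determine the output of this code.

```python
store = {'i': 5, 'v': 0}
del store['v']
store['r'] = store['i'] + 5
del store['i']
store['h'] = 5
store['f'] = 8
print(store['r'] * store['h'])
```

del 'v' → {'i': 5}
store['r'] = store['i']+5 = 10 → {'i': 5, 'r': 10}
del 'i' → {'r': 10}
store['h'] = 5 → {'r': 10, 'h': 5}
store['f'] = 8 → {'r': 10, 'h': 5, 'f': 8}
store['r']*store['h'] = 10*5 = 50

50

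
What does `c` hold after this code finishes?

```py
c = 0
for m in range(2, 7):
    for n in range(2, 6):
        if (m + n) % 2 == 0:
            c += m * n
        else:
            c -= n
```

100

m=2,n=2: even sum, c = 0+4 = 4
m=2,n=3: odd sum, c = 4-3 = 1
m=2,n=4: even sum, c = 1+8 = 9
m=2,n=5: odd sum, c = 9-5 = 4
m=3,n=2: odd sum, c = 4-2 = 2
m=3,n=3: even sum, c = 2+9 = 11
m=3,n=4: odd sum, c = 11-4 = 7
m=3,n=5: even sum, c = 7+15 = 22
m=4,n=2: even sum, c = 22+8 = 30
m=4,n=3: odd sum, c = 30-3 = 27
m=4,n=4: even sum, c = 27+16 = 43
m=4,n=5: odd sum, c = 43-5 = 38
m=5,n=2: odd sum, c = 38-2 = 36
m=5,n=3: even sum, c = 36+15 = 51
m=5,n=4: odd sum, c = 51-4 = 47
m=5,n=5: even sum, c = 47+25 = 72
m=6,n=2: even sum, c = 72+12 = 84
m=6,n=3: odd sum, c = 84-3 = 81
m=6,n=4: even sum, c = 81+24 = 105
m=6,n=5: odd sum, c = 105-5 = 100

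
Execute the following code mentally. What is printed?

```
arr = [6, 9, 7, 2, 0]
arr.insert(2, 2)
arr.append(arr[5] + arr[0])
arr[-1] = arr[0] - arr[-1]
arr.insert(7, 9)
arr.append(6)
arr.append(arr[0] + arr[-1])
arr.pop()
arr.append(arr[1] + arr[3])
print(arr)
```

insert 2 at 2 → [6, 9, 2, 7, 2, 0]
append arr[5]+arr[0] = 0+6 = 6 → [6, 9, 2, 7, 2, 0, 6]
arr[-1] = arr[0]-arr[-1] = 6-6 = 0 → [6, 9, 2, 7, 2, 0, 0]
insert 9 at 7 → [6, 9, 2, 7, 2, 0, 0, 9]
append 6 → [6, 9, 2, 7, 2, 0, 0, 9, 6]
append arr[0]+arr[-1] = 6+6 = 12 → [6, 9, 2, 7, 2, 0, 0, 9, 6, 12]
pop() removes 12 → [6, 9, 2, 7, 2, 0, 0, 9, 6]
append arr[1]+arr[3] = 9+7 = 16 → [6, 9, 2, 7, 2, 0, 0, 9, 6, 16]

[6, 9, 2, 7, 2, 0, 0, 9, 6, 16]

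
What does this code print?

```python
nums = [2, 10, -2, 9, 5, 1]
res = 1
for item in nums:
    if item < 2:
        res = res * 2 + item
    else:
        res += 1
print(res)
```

item=2: not <2, res = 1+1 = 2
item=10: not <2, res = 2+1 = 3
item=-2: <2, res = 3*2+(-2) = 4
item=9: not <2, res = 4+1 = 5
item=5: not <2, res = 5+1 = 6
item=1: <2, res = 6*2+1 = 13

13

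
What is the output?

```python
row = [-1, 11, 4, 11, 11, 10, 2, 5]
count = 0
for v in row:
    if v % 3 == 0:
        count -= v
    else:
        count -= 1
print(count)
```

-8

v=-1: not %3==0, count = 0-1 = -1
v=11: not %3==0, count = (-1)-1 = -2
v=4: not %3==0, count = (-2)-1 = -3
v=11: not %3==0, count = (-3)-1 = -4
v=11: not %3==0, count = (-4)-1 = -5
v=10: not %3==0, count = (-5)-1 = -6
v=2: not %3==0, count = (-6)-1 = -7
v=5: not %3==0, count = (-7)-1 = -8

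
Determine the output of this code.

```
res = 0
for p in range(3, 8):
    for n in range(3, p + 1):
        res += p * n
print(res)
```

380

p=3,n=3: res = 0+9 = 9
p=4,n=3: res = 9+12 = 21
p=4,n=4: res = 21+16 = 37
p=5,n=3: res = 37+15 = 52
p=5,n=4: res = 52+20 = 72
p=5,n=5: res = 72+25 = 97
p=6,n=3: res = 97+18 = 115
p=6,n=4: res = 115+24 = 139
p=6,n=5: res = 139+30 = 169
p=6,n=6: res = 169+36 = 205
p=7,n=3: res = 205+21 = 226
p=7,n=4: res = 226+28 = 254
p=7,n=5: res = 254+35 = 289
p=7,n=6: res = 289+42 = 331
p=7,n=7: res = 331+49 = 380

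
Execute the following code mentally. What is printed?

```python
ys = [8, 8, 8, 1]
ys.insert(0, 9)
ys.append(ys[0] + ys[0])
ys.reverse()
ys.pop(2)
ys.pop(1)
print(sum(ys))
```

insert 9 at 0 → [9, 8, 8, 8, 1]
append ys[0]+ys[0] = 9+9 = 18 → [9, 8, 8, 8, 1, 18]
reverse → [18, 1, 8, 8, 8, 9]
pop(2) removes 8 → [18, 1, 8, 8, 9]
pop(1) removes 1 → [18, 8, 8, 9]
sum = 43

43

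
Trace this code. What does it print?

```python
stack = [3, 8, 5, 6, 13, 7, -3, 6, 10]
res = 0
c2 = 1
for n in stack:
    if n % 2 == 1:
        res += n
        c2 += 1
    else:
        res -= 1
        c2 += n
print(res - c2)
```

-15

n=3: odd, res = 0+3 = 3; c2=2
n=8: not odd, res = 3-1 = 2; c2=10
n=5: odd, res = 2+5 = 7; c2=11
n=6: not odd, res = 7-1 = 6; c2=17
n=13: odd, res = 6+13 = 19; c2=18
n=7: odd, res = 19+7 = 26; c2=19
n=-3: odd, res = 26+(-3) = 23; c2=20
n=6: not odd, res = 23-1 = 22; c2=26
n=10: not odd, res = 22-1 = 21; c2=36
res-c2 = 21-36 = -15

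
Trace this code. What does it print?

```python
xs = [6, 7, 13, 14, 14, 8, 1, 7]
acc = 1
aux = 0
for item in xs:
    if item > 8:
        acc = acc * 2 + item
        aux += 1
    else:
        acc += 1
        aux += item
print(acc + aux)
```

153

item=6: not >8, acc = 1+1 = 2; aux=6
item=7: not >8, acc = 2+1 = 3; aux=13
item=13: >8, acc = 3*2+13 = 19; aux=14
item=14: >8, acc = 19*2+14 = 52; aux=15
item=14: >8, acc = 52*2+14 = 118; aux=16
item=8: not >8, acc = 118+1 = 119; aux=24
item=1: not >8, acc = 119+1 = 120; aux=25
item=7: not >8, acc = 120+1 = 121; aux=32
acc+aux = 121+32 = 153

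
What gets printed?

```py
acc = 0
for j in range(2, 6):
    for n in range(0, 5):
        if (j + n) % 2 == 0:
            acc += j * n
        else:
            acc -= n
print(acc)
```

48

j=2,n=0: even sum, acc = 0+0 = 0
j=2,n=1: odd sum, acc = 0-1 = -1
j=2,n=2: even sum, acc = (-1)+4 = 3
j=2,n=3: odd sum, acc = 3-3 = 0
j=2,n=4: even sum, acc = 0+8 = 8
j=3,n=0: odd sum, acc = 8-0 = 8
j=3,n=1: even sum, acc = 8+3 = 11
j=3,n=2: odd sum, acc = 11-2 = 9
j=3,n=3: even sum, acc = 9+9 = 18
j=3,n=4: odd sum, acc = 18-4 = 14
j=4,n=0: even sum, acc = 14+0 = 14
j=4,n=1: odd sum, acc = 14-1 = 13
j=4,n=2: even sum, acc = 13+8 = 21
j=4,n=3: odd sum, acc = 21-3 = 18
j=4,n=4: even sum, acc = 18+16 = 34
j=5,n=0: odd sum, acc = 34-0 = 34
j=5,n=1: even sum, acc = 34+5 = 39
j=5,n=2: odd sum, acc = 39-2 = 37
j=5,n=3: even sum, acc = 37+15 = 52
j=5,n=4: odd sum, acc = 52-4 = 48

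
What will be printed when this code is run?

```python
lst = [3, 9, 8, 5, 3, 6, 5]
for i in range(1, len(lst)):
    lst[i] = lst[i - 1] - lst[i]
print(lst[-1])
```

i=1: lst[1] = 3-9 = -6 → [3, -6, 8, 5, 3, 6, 5]
i=2: lst[2] = (-6)-8 = -14 → [3, -6, -14, 5, 3, 6, 5]
i=3: lst[3] = (-14)-5 = -19 → [3, -6, -14, -19, 3, 6, 5]
i=4: lst[4] = (-19)-3 = -22 → [3, -6, -14, -19, -22, 6, 5]
i=5: lst[5] = (-22)-6 = -28 → [3, -6, -14, -19, -22, -28, 5]
i=6: lst[6] = (-28)-5 = -33 → [3, -6, -14, -19, -22, -28, -33]

-33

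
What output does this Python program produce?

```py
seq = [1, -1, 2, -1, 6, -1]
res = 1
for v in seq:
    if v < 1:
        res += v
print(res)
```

v=1: not <1
v=-1: <1, res = 1+(-1) = 0
v=2: not <1
v=-1: <1, res = 0+(-1) = -1
v=6: not <1
v=-1: <1, res = (-1)+(-1) = -2

-2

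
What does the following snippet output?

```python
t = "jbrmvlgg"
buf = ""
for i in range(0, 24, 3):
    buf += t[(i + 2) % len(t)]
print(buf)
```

rljmgbvg

i=0: add t[2]='r' → 'r'
i=3: add t[5]='l' → 'rl'
i=6: add t[0]='j' → 'rlj'
i=9: add t[3]='m' → 'rljm'
i=12: add t[6]='g' → 'rljmg'
i=15: add t[1]='b' → 'rljmgb'
i=18: add t[4]='v' → 'rljmgbv'
i=21: add t[7]='g' → 'rljmgbvg'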